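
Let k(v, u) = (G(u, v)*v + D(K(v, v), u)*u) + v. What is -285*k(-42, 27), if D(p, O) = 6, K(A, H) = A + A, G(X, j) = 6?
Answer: 37620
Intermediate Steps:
K(A, H) = 2*A
k(v, u) = 6*u + 7*v (k(v, u) = (6*v + 6*u) + v = (6*u + 6*v) + v = 6*u + 7*v)
-285*k(-42, 27) = -285*(6*27 + 7*(-42)) = -285*(162 - 294) = -285*(-132) = 37620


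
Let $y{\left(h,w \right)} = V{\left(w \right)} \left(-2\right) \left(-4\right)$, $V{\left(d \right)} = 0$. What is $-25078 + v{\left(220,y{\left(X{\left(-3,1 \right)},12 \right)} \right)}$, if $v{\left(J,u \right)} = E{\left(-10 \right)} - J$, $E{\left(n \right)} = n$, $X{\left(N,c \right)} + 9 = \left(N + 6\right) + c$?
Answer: $-25308$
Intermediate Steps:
$X{\left(N,c \right)} = -3 + N + c$ ($X{\left(N,c \right)} = -9 + \left(\left(N + 6\right) + c\right) = -9 + \left(\left(6 + N\right) + c\right) = -9 + \left(6 + N + c\right) = -3 + N + c$)
$y{\left(h,w \right)} = 0$ ($y{\left(h,w \right)} = 0 \left(-2\right) \left(-4\right) = 0 \left(-4\right) = 0$)
$v{\left(J,u \right)} = -10 - J$
$-25078 + v{\left(220,y{\left(X{\left(-3,1 \right)},12 \right)} \right)} = -25078 - 230 = -25308$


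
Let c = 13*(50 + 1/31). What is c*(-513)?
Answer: -10343619/31 ≈ -3.3367e+5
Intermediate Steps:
c = 20163/31 (c = 13*(50 + 1/31) = 13*(1551/31) = 20163/31 ≈ 650.42)
c*(-513) = (20163/31)*(-513) = -10343619/31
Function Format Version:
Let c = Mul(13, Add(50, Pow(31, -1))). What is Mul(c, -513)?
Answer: Rational(-10343619, 31) ≈ -3.3367e+5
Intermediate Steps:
c = Rational(20163, 31) (c = Mul(13, Add(50, Rational(1, 31))) = Mul(13, Rational(1551, 31)) = Rational(20163, 31) ≈ 650.42)
Mul(c, -513) = Mul(Rational(20163, 31), -513) = Rational(-10343619, 31)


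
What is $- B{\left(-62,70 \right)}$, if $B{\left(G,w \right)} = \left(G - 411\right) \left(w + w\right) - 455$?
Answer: $66675$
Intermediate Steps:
$B{\left(G,w \right)} = -455 + 2 w \left(-411 + G\right)$ ($B{\left(G,w \right)} = \left(-411 + G\right) 2 w - 455 = 2 w \left(-411 + G\right) - 455 = -455 + 2 w \left(-411 + G\right)$)
$- B{\left(-62,70 \right)} = - (-455 - 57540 + 2 \left(-62\right) 70) = - (-455 - 57540 - 8680) = \left(-1\right) \left(-66675\right) = 66675$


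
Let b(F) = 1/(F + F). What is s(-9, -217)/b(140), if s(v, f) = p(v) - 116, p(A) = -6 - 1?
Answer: -34440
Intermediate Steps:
b(F) = 1/(2*F)
p(A) = -7
s(v, f) = -123 (s(v, f) = -7 - 116 = -123)
s(-9, -217)/b(140) = -123/((½)/140) = -123/((½)*(1/140)) = -123/1/280 = -123*280 = -34440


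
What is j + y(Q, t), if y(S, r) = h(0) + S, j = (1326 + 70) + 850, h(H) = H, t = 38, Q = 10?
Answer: 2256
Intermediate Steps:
j = 2246 (j = 1396 + 850 = 2246)
y(S, r) = S (y(S, r) = 0 + S = S)
j + y(Q, t) = 2246 + 10 = 2256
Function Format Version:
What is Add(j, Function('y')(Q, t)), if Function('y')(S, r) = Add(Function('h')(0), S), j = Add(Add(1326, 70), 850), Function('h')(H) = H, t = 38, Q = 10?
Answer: 2256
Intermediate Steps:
j = 2246 (j = Add(1396, 850) = 2246)
Function('y')(S, r) = S (Function('y')(S, r) = Add(0, S) = S)
Add(j, Function('y')(Q, t)) = Add(2246, 10) = 2256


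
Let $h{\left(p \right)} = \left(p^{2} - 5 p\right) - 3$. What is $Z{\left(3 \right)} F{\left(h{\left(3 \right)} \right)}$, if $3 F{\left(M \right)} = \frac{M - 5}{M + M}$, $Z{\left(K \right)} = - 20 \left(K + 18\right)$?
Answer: $- \frac{980}{9} \approx -108.89$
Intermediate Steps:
$h{\left(p \right)} = -3 + p^{2} - 5 p$
$Z{\left(K \right)} = -360 - 20 K$ ($Z{\left(K \right)} = - 20 \left(18 + K\right) = -360 - 20 K$)
$F{\left(M \right)} = \frac{-5 + M}{6 M}$ ($F{\left(M \right)} = \frac{\left(M - 5\right) \frac{1}{M + M}}{3} = \frac{\left(-5 + M\right) \frac{1}{2 M}}{3} = \frac{\frac{1}{2} \frac{1}{M} \left(-5 + M\right)}{3} = \frac{-5 + M}{6 M}$)
$Z{\left(3 \right)} F{\left(h{\left(3 \right)} \right)} = \left(-360 - 60\right) \frac{-5 - \left(18 - 9\right)}{6 \left(-3 + 3^{2} - 15\right)} = \left(-360 - 60\right) \frac{-5 - 9}{6 \left(-3 + 9 - 15\right)} = - 420 \frac{-5 - 9}{6 \left(-9\right)} = - 420 \cdot \frac{1}{6} \left(- \frac{1}{9}\right) \left(-14\right) = \left(-420\right) \frac{7}{27} = - \frac{980}{9}$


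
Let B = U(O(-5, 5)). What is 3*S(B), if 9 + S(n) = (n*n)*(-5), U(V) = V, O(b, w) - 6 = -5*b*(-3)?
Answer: -71442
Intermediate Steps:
O(b, w) = 6 + 15*b (O(b, w) = 6 - 5*b*(-3) = 6 + 15*b)
B = -69 (B = 6 + 15*(-5) = 6 - 75 = -69)
S(n) = -9 - 5*n² (S(n) = -9 + (n*n)*(-5) = -9 + n²*(-5) = -9 - 5*n²)
3*S(B) = 3*(-9 - 5*(-69)²) = 3*(-9 - 5*4761) = 3*(-9 - 23805) = 3*(-23814) = -71442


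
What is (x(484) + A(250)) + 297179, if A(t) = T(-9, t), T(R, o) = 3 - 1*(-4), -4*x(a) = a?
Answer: 297065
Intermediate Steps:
x(a) = -a/4
T(R, o) = 7 (T(R, o) = 3 + 4 = 7)
A(t) = 7
(x(484) + A(250)) + 297179 = (-¼*484 + 7) + 297179 = (-121 + 7) + 297179 = -114 + 297179 = 297065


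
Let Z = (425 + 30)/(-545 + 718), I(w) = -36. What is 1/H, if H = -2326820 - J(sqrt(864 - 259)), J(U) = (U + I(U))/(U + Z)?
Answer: -41650145477185/96912440224640274461 - 12717749*sqrt(5)/96912440224640274461 ≈ -4.2977e-7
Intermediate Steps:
Z = 455/173 ≈ 2.6301
J(U) = (-36 + U)/(455/173 + U) (J(U) = (U - 36)/(U + 455/173) = (-36 + U)/(455/173 + U))
H = -2326820 - 173*(-36 + 11*sqrt(5))/(455 + 1903*sqrt(5)) (H = -2326820 - 173*(-36 + sqrt(864 - 259))/(455 + 173*sqrt(864 - 259)) = -2326820 - 173*(-36 + sqrt(605))/(455 + 173*sqrt(605)) = -2326820 - 173*(-36 + 11*sqrt(5))/(455 + 173*(11*sqrt(5))) = -2326820 - 173*(-36 + 11*sqrt(5))/(455 + 1903*sqrt(5)) ≈ -2.3268e+6)
1/H = 1/(-8330029095437/3580004 + 12717749*sqrt(5)/17900020)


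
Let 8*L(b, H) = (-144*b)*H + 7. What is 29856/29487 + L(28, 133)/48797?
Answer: -197967067/548143672 ≈ -0.36116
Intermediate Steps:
L(b, H) = 7/8 - 18*H*b (L(b, H) = ((-144*b)*H + 7)/8 = (-144*H*b + 7)/8 = (7 - 144*H*b)/8 = 7/8 - 18*H*b)
29856/29487 + L(28, 133)/48797 = 29856/29487 + (7/8 - 18*133*28)/48797 = 29856*(1/29487) + (7/8 - 67032)*(1/48797) = 9952/9829 - 536249/8*1/48797 = 9952/9829 - 76607/55768 = -197967067/548143672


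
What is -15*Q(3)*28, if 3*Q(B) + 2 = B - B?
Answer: 280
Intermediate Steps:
Q(B) = -⅔ (Q(B) = -⅔ + (B - B)/3 = -⅔ + (⅓)*0 = -⅔ + 0 = -⅔)
-15*Q(3)*28 = -15*(-⅔)*28 = 10*28 = 280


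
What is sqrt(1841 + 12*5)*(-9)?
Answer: -9*sqrt(1901) ≈ -392.40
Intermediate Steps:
sqrt(1841 + 12*5)*(-9) = sqrt(1841 + 60)*(-9) = sqrt(1901)*(-9) = -9*sqrt(1901)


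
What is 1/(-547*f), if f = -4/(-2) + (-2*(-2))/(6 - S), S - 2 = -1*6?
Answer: -5/6564 ≈ -0.00076173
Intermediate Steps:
S = -4 (S = 2 - 1*6 = 2 - 6 = -4)
f = 12/5 (f = -4/(-2) + (-2*(-2))/(6 - 1*(-4)) = -4*(-½) + 4/(6 + 4) = 2 + 4/10 = 2 + 4*(⅒) = 2 + ⅖ = 12/5 ≈ 2.4000)
1/(-547*f) = 1/(-547*12/5) = 1/(-6564/5) = -5/6564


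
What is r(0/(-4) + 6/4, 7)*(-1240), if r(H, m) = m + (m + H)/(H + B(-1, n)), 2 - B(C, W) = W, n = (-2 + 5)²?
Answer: -74400/11 ≈ -6763.6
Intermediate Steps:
n = 9 (n = 3² = 9)
B(C, W) = 2 - W
r(H, m) = m + (H + m)/(-7 + H) (r(H, m) = m + (m + H)/(H + (2 - 1*9)) = m + (H + m)/(H + (2 - 9)) = m + (H + m)/(H - 7) = m + (H + m)/(-7 + H))
r(0/(-4) + 6/4, 7)*(-1240) = (((0/(-4) + 6/4) - 6*7 + (0/(-4) + 6/4)*7)/(-7 + (0/(-4) + 6/4)))*(-1240) = (((0*(-¼) + 6*(¼)) - 42 + (0*(-¼) + 6*(¼))*7)/(-7 + (0*(-¼) + 6*(¼))))*(-1240) = (((0 + 3/2) - 42 + (0 + 3/2)*7)/(-7 + (0 + 3/2)))*(-1240) = ((3/2 - 42 + (3/2)*7)/(-7 + 3/2))*(-1240) = ((3/2 - 42 + 21/2)/(-11/2))*(-1240) = -2/11*(-30)*(-1240) = (60/11)*(-1240) = -74400/11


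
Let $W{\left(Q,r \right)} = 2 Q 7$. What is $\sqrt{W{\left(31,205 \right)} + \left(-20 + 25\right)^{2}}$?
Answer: $3 \sqrt{51} \approx 21.424$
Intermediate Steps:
$W{\left(Q,r \right)} = 14 Q$
$\sqrt{W{\left(31,205 \right)} + \left(-20 + 25\right)^{2}} = \sqrt{14 \cdot 31 + \left(-20 + 25\right)^{2}} = \sqrt{434 + 5^{2}} = \sqrt{434 + 25} = \sqrt{459} = 3 \sqrt{51}$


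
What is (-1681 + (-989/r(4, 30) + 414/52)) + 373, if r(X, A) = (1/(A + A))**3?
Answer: -5554257801/26 ≈ -2.1363e+8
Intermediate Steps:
r(X, A) = 1/(8*A**3) (r(X, A) = (1/(2*A))**3 = 1/(8*A**3))
(-1681 + (-989/r(4, 30) + 414/52)) + 373 = (-1681 + (-989/((1/8)/30**3) + 414/52)) + 373 = (-1681 + (-989/((1/8)*(1/27000)) + 414*(1/52))) + 373 = (-1681 + (-989/1/216000 + 207/26)) + 373 = (-1681 + (-989*216000 + 207/26)) + 373 = (-1681 + (-213624000 + 207/26)) + 373 = (-1681 - 5554223793/26) + 373 = -5554267499/26 + 373 = -5554257801/26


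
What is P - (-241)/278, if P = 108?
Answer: 30265/278 ≈ 108.87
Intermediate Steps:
P - (-241)/278 = 108 - (-241)/278 = 108 - 1*(-241/278) = 108 + 241/278 = 30265/278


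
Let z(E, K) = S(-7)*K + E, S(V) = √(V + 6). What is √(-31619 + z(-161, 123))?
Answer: √(-31780 + 123*I) ≈ 0.345 + 178.27*I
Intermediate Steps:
S(V) = √(6 + V)
z(E, K) = E + I*K (z(E, K) = √(6 - 7)*K + E = √(-1)*K + E = I*K + E = E + I*K)
√(-31619 + z(-161, 123)) = √(-31619 + (-161 + I*123)) = √(-31619 + (-161 + 123*I)) = √(-31780 + 123*I)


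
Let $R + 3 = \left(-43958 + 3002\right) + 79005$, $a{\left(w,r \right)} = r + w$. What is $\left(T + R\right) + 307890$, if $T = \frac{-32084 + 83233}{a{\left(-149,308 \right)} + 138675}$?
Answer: $\frac{48027729773}{138834} \approx 3.4594 \cdot 10^{5}$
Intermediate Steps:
$T = \frac{51149}{138834}$ ($T = \frac{-32084 + 83233}{\left(308 - 149\right) + 138675} = \frac{51149}{159 + 138675} = \frac{51149}{138834} \approx 0.36842$)
$R = 38046$ ($R = -3 + \left(\left(-43958 + 3002\right) + 79005\right) = -3 + \left(-40956 + 79005\right) = -3 + 38049 = 38046$)
$\left(T + R\right) + 307890 = \left(\frac{51149}{138834} + 38046\right) + 307890 = \frac{5282129513}{138834} + 307890 = \frac{48027729773}{138834}$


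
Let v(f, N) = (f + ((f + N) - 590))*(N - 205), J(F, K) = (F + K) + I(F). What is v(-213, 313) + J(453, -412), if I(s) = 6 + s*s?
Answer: 129332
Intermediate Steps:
I(s) = 6 + s²
J(F, K) = 6 + F + K + F² (J(F, K) = (F + K) + (6 + F²) = 6 + F + K + F²)
v(f, N) = (-205 + N)*(-590 + N + 2*f) (v(f, N) = (f + ((N + f) - 590))*(-205 + N) = (f + (-590 + N + f))*(-205 + N) = (-590 + N + 2*f)*(-205 + N) = (-205 + N)*(-590 + N + 2*f))
v(-213, 313) + J(453, -412) = (120950 + 313² - 795*313 - 410*(-213) + 2*313*(-213)) + (6 + 453 - 412 + 453²) = (120950 + 97969 - 248835 + 87330 - 133338) + (6 + 453 - 412 + 205209) = -75924 + 205256 = 129332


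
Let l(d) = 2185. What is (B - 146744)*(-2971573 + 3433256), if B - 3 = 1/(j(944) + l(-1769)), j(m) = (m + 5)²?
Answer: -61161788032975275/902786 ≈ -6.7748e+10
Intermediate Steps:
j(m) = (5 + m)²
B = 2708359/902786 (B = 3 + 1/((5 + 944)² + 2185) = 3 + 1/(949² + 2185) = 3 + 1/(900601 + 2185) = 3 + 1/902786 = 2708359/902786 ≈ 3.0000)
(B - 146744)*(-2971573 + 3433256) = (2708359/902786 - 146744)*(-2971573 + 3433256) = -132475720425/902786*461683 = -61161788032975275/902786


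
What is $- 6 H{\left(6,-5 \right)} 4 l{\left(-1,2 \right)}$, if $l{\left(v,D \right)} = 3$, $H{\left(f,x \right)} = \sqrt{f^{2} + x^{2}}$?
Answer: $- 72 \sqrt{61} \approx -562.34$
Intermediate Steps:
$- 6 H{\left(6,-5 \right)} 4 l{\left(-1,2 \right)} = - 6 \sqrt{6^{2} + \left(-5\right)^{2}} \cdot 4 \cdot 3 = - 6 \sqrt{36 + 25} \cdot 4 \cdot 3 = - 6 \sqrt{61} \cdot 4 \cdot 3 = - 6 \cdot 4 \sqrt{61} \cdot 3 = - 24 \sqrt{61} \cdot 3 = - 72 \sqrt{61}$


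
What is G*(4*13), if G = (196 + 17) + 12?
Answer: 11700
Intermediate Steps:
G = 225 (G = 213 + 12 = 225)
G*(4*13) = 225*(4*13) = 225*52 = 11700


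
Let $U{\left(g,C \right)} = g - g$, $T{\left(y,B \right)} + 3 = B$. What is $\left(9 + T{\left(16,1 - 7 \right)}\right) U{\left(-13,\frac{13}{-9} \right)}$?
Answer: $0$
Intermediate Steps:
$T{\left(y,B \right)} = -3 + B$
$U{\left(g,C \right)} = 0$
$\left(9 + T{\left(16,1 - 7 \right)}\right) U{\left(-13,\frac{13}{-9} \right)} = \left(9 + \left(-3 + \left(1 - 7\right)\right)\right) 0 = \left(9 - 9\right) 0 = 0 \cdot 0 = 0$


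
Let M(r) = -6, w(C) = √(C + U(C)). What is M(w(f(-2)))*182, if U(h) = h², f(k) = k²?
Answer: -1092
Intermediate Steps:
w(C) = √(C + C²)
M(w(f(-2)))*182 = -6*182 = -1092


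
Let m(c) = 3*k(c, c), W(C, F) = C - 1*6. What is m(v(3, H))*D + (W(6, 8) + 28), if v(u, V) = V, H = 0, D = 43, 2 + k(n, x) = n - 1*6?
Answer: -1004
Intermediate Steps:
k(n, x) = -8 + n (k(n, x) = -2 + (n - 1*6) = -2 + (n - 6) = -2 + (-6 + n) = -8 + n)
W(C, F) = -6 + C (W(C, F) = C - 6 = -6 + C)
m(c) = -24 + 3*c (m(c) = 3*(-8 + c) = -24 + 3*c)
m(v(3, H))*D + (W(6, 8) + 28) = (-24 + 3*0)*43 + ((-6 + 6) + 28) = (-24 + 0)*43 + (0 + 28) = -24*43 + 28 = -1032 + 28 = -1004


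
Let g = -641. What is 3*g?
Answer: -1923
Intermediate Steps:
3*g = 3*(-641) = -1923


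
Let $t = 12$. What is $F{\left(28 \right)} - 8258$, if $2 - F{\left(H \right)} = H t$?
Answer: $-8592$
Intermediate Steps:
$F{\left(H \right)} = 2 - 12 H$ ($F{\left(H \right)} = 2 - H 12 = 2 - 12 H$)
$F{\left(28 \right)} - 8258 = \left(2 - 336\right) - 8258 = -334 - 8258 = -8592$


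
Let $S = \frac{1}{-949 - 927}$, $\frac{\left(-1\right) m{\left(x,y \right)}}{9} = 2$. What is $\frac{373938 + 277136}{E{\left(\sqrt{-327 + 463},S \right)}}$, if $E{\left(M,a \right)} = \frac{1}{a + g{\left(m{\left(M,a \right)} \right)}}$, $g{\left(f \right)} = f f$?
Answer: $\frac{197868875951}{938} \approx 2.1095 \cdot 10^{8}$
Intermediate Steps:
$m{\left(x,y \right)} = -18$ ($m{\left(x,y \right)} = \left(-9\right) 2 = -18$)
$S = - \frac{1}{1876}$ ($S = \frac{1}{-1876} = - \frac{1}{1876} \approx -0.00053305$)
$g{\left(f \right)} = f^{2}$
$E{\left(M,a \right)} = \frac{1}{324 + a}$ ($E{\left(M,a \right)} = \frac{1}{a + \left(-18\right)^{2}} = \frac{1}{a + 324} = \frac{1}{324 + a}$)
$\frac{373938 + 277136}{E{\left(\sqrt{-327 + 463},S \right)}} = \frac{373938 + 277136}{\frac{1}{324 - \frac{1}{1876}}} = \frac{651074}{\frac{1}{\frac{607823}{1876}}} = \frac{651074}{\frac{1876}{607823}} = 651074 \cdot \frac{607823}{1876} = \frac{197868875951}{938}$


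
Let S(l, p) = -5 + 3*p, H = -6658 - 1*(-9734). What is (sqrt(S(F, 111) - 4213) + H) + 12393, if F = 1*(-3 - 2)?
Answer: 15469 + I*sqrt(3885) ≈ 15469.0 + 62.33*I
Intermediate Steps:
F = -5 (F = 1*(-5) = -5)
H = 3076 (H = -6658 + 9734 = 3076)
(sqrt(S(F, 111) - 4213) + H) + 12393 = (sqrt((-5 + 3*111) - 4213) + 3076) + 12393 = (sqrt((-5 + 333) - 4213) + 3076) + 12393 = (sqrt(328 - 4213) + 3076) + 12393 = (sqrt(-3885) + 3076) + 12393 = (I*sqrt(3885) + 3076) + 12393 = (3076 + I*sqrt(3885)) + 12393 = 15469 + I*sqrt(3885)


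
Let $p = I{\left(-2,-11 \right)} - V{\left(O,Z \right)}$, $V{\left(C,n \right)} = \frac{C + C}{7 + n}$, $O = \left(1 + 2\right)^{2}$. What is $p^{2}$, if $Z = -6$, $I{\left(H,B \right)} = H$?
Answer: $400$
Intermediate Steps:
$O = 9$ ($O = 3^{2} = 9$)
$V{\left(C,n \right)} = \frac{2 C}{7 + n}$
$p = -20$ ($p = -2 - 2 \cdot 9 \frac{1}{7 - 6} = -2 - 2 \cdot 9 \cdot 1^{-1} = -2 - 2 \cdot 9 \cdot 1 = -2 - 18 = -20$)
$p^{2} = \left(-20\right)^{2} = 400$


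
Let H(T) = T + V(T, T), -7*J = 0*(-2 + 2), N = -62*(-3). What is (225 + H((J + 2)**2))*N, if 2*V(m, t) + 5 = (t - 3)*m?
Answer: 42501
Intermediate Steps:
N = 186
J = 0 (J = -0*(-2 + 2) = -0*0 = -1/7*0 = 0)
V(m, t) = -5/2 + m*(-3 + t)/2 (V(m, t) = -5/2 + ((t - 3)*m)/2 = -5/2 + ((-3 + t)*m)/2 = -5/2 + (m*(-3 + t))/2 = -5/2 + m*(-3 + t)/2)
H(T) = -5/2 + T**2/2 - T/2 (H(T) = T + (-5/2 - 3*T/2 + T*T/2) = T + (-5/2 - 3*T/2 + T**2/2) = T + (-5/2 + T**2/2 - 3*T/2) = -5/2 + T**2/2 - T/2)
(225 + H((J + 2)**2))*N = (225 + (-5/2 + ((0 + 2)**2)**2/2 - (0 + 2)**2/2))*186 = (225 + (-5/2 + (2**2)**2/2 - 1/2*2**2))*186 = (225 + (-5/2 + (1/2)*4**2 - 1/2*4))*186 = (225 + (-5/2 + (1/2)*16 - 2))*186 = (225 + (-5/2 + 8 - 2))*186 = (225 + 7/2)*186 = (457/2)*186 = 42501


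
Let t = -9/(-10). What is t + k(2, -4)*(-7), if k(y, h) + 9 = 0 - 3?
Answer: 849/10 ≈ 84.900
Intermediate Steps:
k(y, h) = -12 (k(y, h) = -9 + (0 - 3) = -9 - 3 = -12)
t = 9/10 (t = -9*(-1/10) = 9/10 ≈ 0.90000)
t + k(2, -4)*(-7) = 9/10 - 12*(-7) = 9/10 + 84 = 849/10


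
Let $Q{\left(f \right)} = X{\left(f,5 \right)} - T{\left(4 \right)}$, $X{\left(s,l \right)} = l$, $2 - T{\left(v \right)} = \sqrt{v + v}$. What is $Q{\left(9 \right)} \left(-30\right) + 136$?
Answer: $46 - 60 \sqrt{2} \approx -38.853$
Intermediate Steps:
$T{\left(v \right)} = 2 - \sqrt{2} \sqrt{v}$ ($T{\left(v \right)} = 2 - \sqrt{v + v} = 2 - \sqrt{2 v} = 2 - \sqrt{2} \sqrt{v}$)
$Q{\left(f \right)} = 3 + 2 \sqrt{2}$ ($Q{\left(f \right)} = 5 - \left(2 - \sqrt{2} \sqrt{4}\right) = 5 - \left(2 - \sqrt{2} \cdot 2\right) = 5 - \left(2 - 2 \sqrt{2}\right) = 3 + 2 \sqrt{2}$)
$Q{\left(9 \right)} \left(-30\right) + 136 = \left(3 + 2 \sqrt{2}\right) \left(-30\right) + 136 = \left(-90 - 60 \sqrt{2}\right) + 136 = 46 - 60 \sqrt{2}$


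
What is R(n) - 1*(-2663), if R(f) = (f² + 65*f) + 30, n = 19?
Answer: 4289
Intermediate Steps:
R(f) = 30 + f² + 65*f
R(n) - 1*(-2663) = (30 + 19² + 65*19) - 1*(-2663) = (30 + 361 + 1235) + 2663 = 1626 + 2663 = 4289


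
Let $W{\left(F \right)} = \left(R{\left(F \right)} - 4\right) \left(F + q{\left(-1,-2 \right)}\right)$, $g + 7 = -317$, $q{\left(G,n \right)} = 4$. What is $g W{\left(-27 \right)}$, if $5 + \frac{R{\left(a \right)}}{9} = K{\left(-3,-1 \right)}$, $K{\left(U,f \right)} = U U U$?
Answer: $-2175984$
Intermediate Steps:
$K{\left(U,f \right)} = U^{3}$ ($K{\left(U,f \right)} = U^{2} U = U^{3}$)
$g = -324$ ($g = -7 - 317 = -324$)
$R{\left(a \right)} = -288$ ($R{\left(a \right)} = -45 + 9 \left(-3\right)^{3} = -45 + 9 \left(-27\right) = -45 - 243 = -288$)
$W{\left(F \right)} = -1168 - 292 F$ ($W{\left(F \right)} = \left(-288 - 4\right) \left(F + 4\right) = - 292 \left(4 + F\right) = -1168 - 292 F$)
$g W{\left(-27 \right)} = - 324 \left(-1168 - -7884\right) = - 324 \left(-1168 + 7884\right) = \left(-324\right) 6716 = -2175984$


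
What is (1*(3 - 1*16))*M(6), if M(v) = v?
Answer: -78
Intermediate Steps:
(1*(3 - 1*16))*M(6) = (1*(3 - 1*16))*6 = (1*(3 - 16))*6 = (1*(-13))*6 = -13*6 = -78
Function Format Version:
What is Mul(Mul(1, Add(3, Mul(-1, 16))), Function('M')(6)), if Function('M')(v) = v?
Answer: -78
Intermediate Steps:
Mul(Mul(1, Add(3, Mul(-1, 16))), Function('M')(6)) = Mul(Mul(1, Add(3, Mul(-1, 16))), 6) = Mul(Mul(1, Add(3, -16)), 6) = Mul(Mul(1, -13), 6) = Mul(-13, 6) = -78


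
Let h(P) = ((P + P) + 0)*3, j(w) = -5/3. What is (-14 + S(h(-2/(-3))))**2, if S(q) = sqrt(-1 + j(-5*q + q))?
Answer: 580/3 - 56*I*sqrt(6)/3 ≈ 193.33 - 45.724*I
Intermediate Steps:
j(w) = -5/3 (j(w) = -5*1/3 = -5/3)
h(P) = 6*P (h(P) = (2*P + 0)*3 = (2*P)*3 = 6*P)
S(q) = 2*I*sqrt(6)/3 (S(q) = sqrt(-1 - 5/3) = sqrt(-8/3) = 2*I*sqrt(6)/3)
(-14 + S(h(-2/(-3))))**2 = (-14 + 2*I*sqrt(6)/3)**2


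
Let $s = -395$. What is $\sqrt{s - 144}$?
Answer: $7 i \sqrt{11} \approx 23.216 i$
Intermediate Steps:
$\sqrt{s - 144} = \sqrt{-395 - 144} = \sqrt{-539} = 7 i \sqrt{11}$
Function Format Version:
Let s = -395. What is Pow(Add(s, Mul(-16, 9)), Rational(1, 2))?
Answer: Mul(7, I, Pow(11, Rational(1, 2))) ≈ Mul(23.216, I)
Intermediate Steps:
Pow(Add(s, Mul(-16, 9)), Rational(1, 2)) = Pow(Add(-395, Mul(-16, 9)), Rational(1, 2)) = Pow(Add(-395, -144), Rational(1, 2)) = Pow(-539, Rational(1, 2)) = Mul(7, I, Pow(11, Rational(1, 2)))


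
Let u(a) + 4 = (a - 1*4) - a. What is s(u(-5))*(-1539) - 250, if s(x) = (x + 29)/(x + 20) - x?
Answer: -61021/4 ≈ -15255.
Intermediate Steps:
u(a) = -8 (u(a) = -4 + ((a - 1*4) - a) = -4 + ((a - 4) - a) = -4 + ((-4 + a) - a) = -4 - 4 = -8)
s(x) = -x + (29 + x)/(20 + x) (s(x) = (29 + x)/(20 + x) - x = -x + (29 + x)/(20 + x))
s(u(-5))*(-1539) - 250 = ((29 - 1*(-8)² - 19*(-8))/(20 - 8))*(-1539) - 250 = ((29 - 1*64 + 152)/12)*(-1539) - 250 = ((29 - 64 + 152)/12)*(-1539) - 250 = ((1/12)*117)*(-1539) - 250 = (39/4)*(-1539) - 250 = -60021/4 - 250 = -61021/4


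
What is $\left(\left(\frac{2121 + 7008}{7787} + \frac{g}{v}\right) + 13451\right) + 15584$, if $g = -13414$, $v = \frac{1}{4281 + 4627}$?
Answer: $- \frac{930257414070}{7787} \approx -1.1946 \cdot 10^{8}$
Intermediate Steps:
$v = \frac{1}{8908} \approx 0.00011226$
$\left(\left(\frac{2121 + 7008}{7787} + \frac{g}{v}\right) + 13451\right) + 15584 = \left(\left(\frac{2121 + 7008}{7787} - 13414 \frac{1}{\frac{1}{8908}}\right) + 13451\right) + 15584 = \left(\left(9129 \cdot \frac{1}{7787} - 119491912\right) + 13451\right) + 15584 = \left(\left(\frac{9129}{7787} - 119491912\right) + 13451\right) + 15584 = \left(- \frac{930483509615}{7787} + 13451\right) + 15584 = - \frac{930378766678}{7787} + 15584 = - \frac{930257414070}{7787}$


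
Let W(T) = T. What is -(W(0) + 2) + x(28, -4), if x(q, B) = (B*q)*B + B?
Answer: 442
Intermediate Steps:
x(q, B) = B + q*B² (x(q, B) = q*B² + B = B + q*B²)
-(W(0) + 2) + x(28, -4) = -(0 + 2) - 4*(1 - 4*28) = -1*2 - 4*(1 - 112) = -2 - 4*(-111) = -2 + 444 = 442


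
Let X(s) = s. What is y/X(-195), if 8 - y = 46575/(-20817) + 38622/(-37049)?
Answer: -35800591/618903545 ≈ -0.057845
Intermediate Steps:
y = 107401773/9521593 (y = 8 - (46575/(-20817) + 38622/(-37049)) = 8 - (46575*(-1/20817) + 38622*(-1/37049)) = 8 - (-575/257 - 38622/37049) = 8 - 1*(-31229029/9521593) = 8 + 31229029/9521593 = 107401773/9521593 ≈ 11.280)
y/X(-195) = (107401773/9521593)/(-195) = (107401773/9521593)*(-1/195) = -35800591/618903545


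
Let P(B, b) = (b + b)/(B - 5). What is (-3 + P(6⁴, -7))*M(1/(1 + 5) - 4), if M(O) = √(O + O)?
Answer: -3887*I*√69/3873 ≈ -8.3367*I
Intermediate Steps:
P(B, b) = 2*b/(-5 + B) (P(B, b) = (2*b)/(-5 + B) = 2*b/(-5 + B))
M(O) = √2*√O (M(O) = √(2*O) = √2*√O)
(-3 + P(6⁴, -7))*M(1/(1 + 5) - 4) = (-3 + 2*(-7)/(-5 + 6⁴))*(√2*√(1/(1 + 5) - 4)) = (-3 + 2*(-7)/(-5 + 1296))*(√2*√(1/6 - 4)) = (-3 + 2*(-7)/1291)*(√2*√(⅙ - 4)) = (-3 + 2*(-7)*(1/1291))*(√2*√(-23/6)) = (-3 - 14/1291)*(√2*(I*√138/6)) = -3887*I*√69/3873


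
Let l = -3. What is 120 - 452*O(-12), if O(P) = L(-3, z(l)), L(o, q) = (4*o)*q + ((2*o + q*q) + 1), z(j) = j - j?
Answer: 2380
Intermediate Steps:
z(j) = 0
L(o, q) = 1 + q**2 + 2*o + 4*o*q (L(o, q) = 4*o*q + ((2*o + q**2) + 1) = 4*o*q + ((q**2 + 2*o) + 1) = 4*o*q + (1 + q**2 + 2*o) = 1 + q**2 + 2*o + 4*o*q)
O(P) = -5 (O(P) = 1 + 0**2 + 2*(-3) + 4*(-3)*0 = 1 + 0 - 6 + 0 = -5)
120 - 452*O(-12) = 120 - 452*(-5) = 120 + 2260 = 2380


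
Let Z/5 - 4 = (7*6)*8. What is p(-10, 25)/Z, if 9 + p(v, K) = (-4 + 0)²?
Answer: 7/1700 ≈ 0.0041176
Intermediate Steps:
p(v, K) = 7 (p(v, K) = -9 + (-4 + 0)² = -9 + (-4)² = -9 + 16 = 7)
Z = 1700 (Z = 20 + 5*((7*6)*8) = 20 + 5*(42*8) = 20 + 5*336 = 20 + 1680 = 1700)
p(-10, 25)/Z = 7/1700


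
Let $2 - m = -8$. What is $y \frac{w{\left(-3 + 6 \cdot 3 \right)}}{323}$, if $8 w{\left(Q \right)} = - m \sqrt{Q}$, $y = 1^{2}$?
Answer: $- \frac{5 \sqrt{15}}{1292} \approx -0.014988$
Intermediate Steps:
$m = 10$ ($m = 2 - -8 = 2 + 8 = 10$)
$y = 1$
$w{\left(Q \right)} = - \frac{5 \sqrt{Q}}{4}$ ($w{\left(Q \right)} = \frac{\left(-1\right) 10 \sqrt{Q}}{8} = \frac{\left(-10\right) \sqrt{Q}}{8} = - \frac{5 \sqrt{Q}}{4}$)
$y \frac{w{\left(-3 + 6 \cdot 3 \right)}}{323} = 1 \frac{\left(- \frac{5}{4}\right) \sqrt{-3 + 6 \cdot 3}}{323} = 1 - \frac{5 \sqrt{-3 + 18}}{4} \cdot \frac{1}{323} = 1 - \frac{5 \sqrt{15}}{4} \cdot \frac{1}{323} = 1 \left(- \frac{5 \sqrt{15}}{1292}\right) = - \frac{5 \sqrt{15}}{1292}$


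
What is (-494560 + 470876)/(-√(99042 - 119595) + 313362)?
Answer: -2473888536/32731921199 - 23684*I*√20553/98195763597 ≈ -0.07558 - 3.4578e-5*I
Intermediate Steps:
(-494560 + 470876)/(-√(99042 - 119595) + 313362) = -23684/(-√(-20553) + 313362) = -23684/(-I*√20553 + 313362) = -23684/(313362 - I*√20553)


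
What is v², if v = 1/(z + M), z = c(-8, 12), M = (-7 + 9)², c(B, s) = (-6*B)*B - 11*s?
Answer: 1/262144 ≈ 3.8147e-6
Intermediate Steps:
c(B, s) = -11*s - 6*B² (c(B, s) = -6*B² - 11*s = -11*s - 6*B²)
M = 4 (M = 2² = 4)
z = -516 (z = -11*12 - 6*(-8)² = -132 - 6*64 = -132 - 384 = -516)
v = -1/512 (v = 1/(-516 + 4) = 1/(-512) = -1/512 ≈ -0.0019531)
v² = (-1/512)² = 1/262144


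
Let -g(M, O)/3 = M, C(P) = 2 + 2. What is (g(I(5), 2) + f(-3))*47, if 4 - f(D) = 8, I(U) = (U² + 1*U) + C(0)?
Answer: -4982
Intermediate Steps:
C(P) = 4
I(U) = 4 + U + U² (I(U) = (U² + 1*U) + 4 = (U² + U) + 4 = (U + U²) + 4 = 4 + U + U²)
g(M, O) = -3*M
f(D) = -4 (f(D) = 4 - 1*8 = 4 - 8 = -4)
(g(I(5), 2) + f(-3))*47 = (-3*(4 + 5 + 5²) - 4)*47 = (-3*(4 + 5 + 25) - 4)*47 = (-3*34 - 4)*47 = (-102 - 4)*47 = -106*47 = -4982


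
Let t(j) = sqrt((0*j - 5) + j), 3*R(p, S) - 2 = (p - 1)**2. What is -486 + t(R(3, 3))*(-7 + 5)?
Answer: -486 - 2*I*sqrt(3) ≈ -486.0 - 3.4641*I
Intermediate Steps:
R(p, S) = 2/3 + (-1 + p)**2/3 (R(p, S) = 2/3 + (p - 1)**2/3 = 2/3 + (-1 + p)**2/3)
t(j) = sqrt(-5 + j) (t(j) = sqrt((0 - 5) + j) = sqrt(-5 + j))
-486 + t(R(3, 3))*(-7 + 5) = -486 + sqrt(-5 + (2/3 + (-1 + 3)**2/3))*(-7 + 5) = -486 + sqrt(-5 + (2/3 + (1/3)*2**2))*(-2) = -486 + sqrt(-5 + (2/3 + (1/3)*4))*(-2) = -486 + sqrt(-5 + (2/3 + 4/3))*(-2) = -486 + sqrt(-5 + 2)*(-2) = -486 + sqrt(-3)*(-2) = -486 + (I*sqrt(3))*(-2) = -486 - 2*I*sqrt(3)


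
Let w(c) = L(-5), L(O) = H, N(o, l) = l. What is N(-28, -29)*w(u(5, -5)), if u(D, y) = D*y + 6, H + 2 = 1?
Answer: 29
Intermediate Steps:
H = -1 (H = -2 + 1 = -1)
u(D, y) = 6 + D*y
L(O) = -1
w(c) = -1
N(-28, -29)*w(u(5, -5)) = -29*(-1) = 29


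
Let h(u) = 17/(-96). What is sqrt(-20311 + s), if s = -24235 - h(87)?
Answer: I*sqrt(25658394)/24 ≈ 211.06*I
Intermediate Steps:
h(u) = -17/96 (h(u) = 17*(-1/96) = -17/96)
s = -2326543/96 (s = -24235 - 1*(-17/96) = -24235 + 17/96 = -2326543/96 ≈ -24235.)
sqrt(-20311 + s) = sqrt(-20311 - 2326543/96) = sqrt(-4276399/96) = I*sqrt(25658394)/24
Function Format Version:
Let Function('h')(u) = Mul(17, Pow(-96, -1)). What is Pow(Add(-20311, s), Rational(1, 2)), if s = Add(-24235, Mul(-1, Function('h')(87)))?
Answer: Mul(Rational(1, 24), I, Pow(25658394, Rational(1, 2))) ≈ Mul(211.06, I)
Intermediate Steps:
Function('h')(u) = Rational(-17, 96) (Function('h')(u) = Mul(17, Rational(-1, 96)) = Rational(-17, 96))
s = Rational(-2326543, 96) (s = Add(-24235, Mul(-1, Rational(-17, 96))) = Add(-24235, Rational(17, 96)) = Rational(-2326543, 96) ≈ -24235.)
Pow(Add(-20311, s), Rational(1, 2)) = Pow(Add(-20311, Rational(-2326543, 96)), Rational(1, 2)) = Pow(Rational(-4276399, 96), Rational(1, 2)) = Mul(Rational(1, 24), I, Pow(25658394, Rational(1, 2)))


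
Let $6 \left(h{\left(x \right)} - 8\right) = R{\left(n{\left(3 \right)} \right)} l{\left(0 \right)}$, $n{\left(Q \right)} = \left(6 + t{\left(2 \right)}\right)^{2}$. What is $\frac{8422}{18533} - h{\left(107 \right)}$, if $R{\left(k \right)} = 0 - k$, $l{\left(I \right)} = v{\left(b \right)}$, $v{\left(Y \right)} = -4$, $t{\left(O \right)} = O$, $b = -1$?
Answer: $- \frac{2791750}{55599} \approx -50.212$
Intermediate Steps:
$n{\left(Q \right)} = 64$ ($n{\left(Q \right)} = \left(6 + 2\right)^{2} = 8^{2} = 64$)
$l{\left(I \right)} = -4$
$R{\left(k \right)} = - k$
$h{\left(x \right)} = \frac{152}{3}$ ($h{\left(x \right)} = 8 + \frac{\left(-1\right) 64 \left(-4\right)}{6} = 8 + \frac{\left(-64\right) \left(-4\right)}{6} = 8 + \frac{1}{6} \cdot 256 = 8 + \frac{128}{3} = \frac{152}{3}$)
$\frac{8422}{18533} - h{\left(107 \right)} = \frac{8422}{18533} - \frac{152}{3} = - \frac{2791750}{55599}$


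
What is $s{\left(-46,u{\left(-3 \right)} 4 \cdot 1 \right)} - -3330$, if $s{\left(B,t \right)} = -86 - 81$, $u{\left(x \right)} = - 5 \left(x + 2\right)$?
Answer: $3163$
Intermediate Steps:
$u{\left(x \right)} = -10 - 5 x$ ($u{\left(x \right)} = - 5 \left(2 + x\right) = -10 - 5 x$)
$s{\left(B,t \right)} = -167$
$s{\left(-46,u{\left(-3 \right)} 4 \cdot 1 \right)} - -3330 = -167 - -3330 = -167 + 3330 = 3163$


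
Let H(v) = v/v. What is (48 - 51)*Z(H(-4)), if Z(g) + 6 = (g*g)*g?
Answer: 15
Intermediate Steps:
H(v) = 1
Z(g) = -6 + g³ (Z(g) = -6 + (g*g)*g = -6 + g²*g = -6 + g³)
(48 - 51)*Z(H(-4)) = (48 - 51)*(-6 + 1³) = -3*(-6 + 1) = -3*(-5) = 15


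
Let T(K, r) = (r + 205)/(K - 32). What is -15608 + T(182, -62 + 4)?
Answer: -780351/50 ≈ -15607.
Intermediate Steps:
T(K, r) = (205 + r)/(-32 + K)
-15608 + T(182, -62 + 4) = -15608 + (205 + (-62 + 4))/(-32 + 182) = -15608 + (205 - 58)/150 = -15608 + (1/150)*147 = -15608 + 49/50 = -780351/50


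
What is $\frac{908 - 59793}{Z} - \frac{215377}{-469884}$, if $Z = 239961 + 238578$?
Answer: $\frac{25132391621}{74952606492} \approx 0.33531$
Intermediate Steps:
$Z = 478539$
$\frac{908 - 59793}{Z} - \frac{215377}{-469884} = \frac{908 - 59793}{478539} - \frac{215377}{-469884} = \left(908 - 59793\right) \frac{1}{478539} - - \frac{215377}{469884} = \left(-58885\right) \frac{1}{478539} + \frac{215377}{469884} = - \frac{58885}{478539} + \frac{215377}{469884} = \frac{25132391621}{74952606492}$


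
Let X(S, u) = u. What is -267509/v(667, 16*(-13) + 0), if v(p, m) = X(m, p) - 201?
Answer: -267509/466 ≈ -574.05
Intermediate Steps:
v(p, m) = -201 + p (v(p, m) = p - 201 = -201 + p)
-267509/v(667, 16*(-13) + 0) = -267509/(-201 + 667) = -267509/466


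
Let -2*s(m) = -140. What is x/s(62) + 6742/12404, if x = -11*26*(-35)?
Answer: 890257/6202 ≈ 143.54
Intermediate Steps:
s(m) = 70 (s(m) = -½*(-140) = 70)
x = 10010 (x = -286*(-35) = 10010)
x/s(62) + 6742/12404 = 10010/70 + 6742/12404 = 10010*(1/70) + 6742*(1/12404) = 143 + 3371/6202 = 890257/6202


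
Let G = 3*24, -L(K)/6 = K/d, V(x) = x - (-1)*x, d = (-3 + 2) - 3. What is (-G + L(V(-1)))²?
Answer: 5625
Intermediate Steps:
d = -4 (d = -1 - 3 = -4)
V(x) = 2*x (V(x) = x + x = 2*x)
L(K) = 3*K/2 (L(K) = -6*K/(-4) = -6*K*(-1)/4 = -(-3)*K/2 = 3*K/2)
G = 72
(-G + L(V(-1)))² = (-1*72 + 3*(2*(-1))/2)² = (-72 + (3/2)*(-2))² = (-72 - 3)² = (-75)² = 5625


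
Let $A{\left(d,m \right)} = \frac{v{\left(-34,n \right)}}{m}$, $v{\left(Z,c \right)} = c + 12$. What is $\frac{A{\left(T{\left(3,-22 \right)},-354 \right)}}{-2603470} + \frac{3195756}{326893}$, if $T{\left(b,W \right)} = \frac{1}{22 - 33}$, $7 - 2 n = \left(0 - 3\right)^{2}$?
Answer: $\frac{2945299428751103}{301273866023340} \approx 9.7762$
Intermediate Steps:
$n = -1$ ($n = \frac{7}{2} - \frac{\left(0 - 3\right)^{2}}{2} = \frac{7}{2} - \frac{\left(-3\right)^{2}}{2} = \frac{7}{2} - \frac{9}{2} = -1$)
$v{\left(Z,c \right)} = 12 + c$
$T{\left(b,W \right)} = - \frac{1}{11}$ ($T{\left(b,W \right)} = \frac{1}{-11} = - \frac{1}{11}$)
$A{\left(d,m \right)} = \frac{11}{m}$ ($A{\left(d,m \right)} = \frac{12 - 1}{m} = \frac{11}{m}$)
$\frac{A{\left(T{\left(3,-22 \right)},-354 \right)}}{-2603470} + \frac{3195756}{326893} = \frac{11 \frac{1}{-354}}{-2603470} + \frac{3195756}{326893} = 11 \left(- \frac{1}{354}\right) \left(- \frac{1}{2603470}\right) + 3195756 \cdot \frac{1}{326893} = \left(- \frac{11}{354}\right) \left(- \frac{1}{2603470}\right) + \frac{3195756}{326893} = \frac{11}{921628380} + \frac{3195756}{326893} = \frac{2945299428751103}{301273866023340}$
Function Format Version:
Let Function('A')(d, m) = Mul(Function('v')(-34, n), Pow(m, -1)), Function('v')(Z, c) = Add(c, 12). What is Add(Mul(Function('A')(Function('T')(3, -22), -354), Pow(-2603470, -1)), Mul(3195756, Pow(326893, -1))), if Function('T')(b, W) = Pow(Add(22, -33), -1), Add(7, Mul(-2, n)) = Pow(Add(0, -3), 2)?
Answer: Rational(2945299428751103, 301273866023340) ≈ 9.7762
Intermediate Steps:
n = -1 (n = Add(Rational(7, 2), Mul(Rational(-1, 2), Pow(Add(0, -3), 2))) = Add(Rational(7, 2), Mul(Rational(-1, 2), Pow(-3, 2))) = Add(Rational(7, 2), Mul(Rational(-1, 2), 9)) = Add(Rational(7, 2), Rational(-9, 2)) = -1)
Function('v')(Z, c) = Add(12, c)
Function('T')(b, W) = Rational(-1, 11) (Function('T')(b, W) = Pow(-11, -1) = Rational(-1, 11))
Function('A')(d, m) = Mul(11, Pow(m, -1)) (Function('A')(d, m) = Mul(Add(12, -1), Pow(m, -1)) = Mul(11, Pow(m, -1)))
Add(Mul(Function('A')(Function('T')(3, -22), -354), Pow(-2603470, -1)), Mul(3195756, Pow(326893, -1))) = Add(Mul(Mul(11, Pow(-354, -1)), Pow(-2603470, -1)), Mul(3195756, Pow(326893, -1))) = Add(Mul(Mul(11, Rational(-1, 354)), Rational(-1, 2603470)), Mul(3195756, Rational(1, 326893))) = Add(Mul(Rational(-11, 354), Rational(-1, 2603470)), Rational(3195756, 326893)) = Add(Rational(11, 921628380), Rational(3195756, 326893)) = Rational(2945299428751103, 301273866023340)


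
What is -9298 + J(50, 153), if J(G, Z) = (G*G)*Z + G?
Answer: 373252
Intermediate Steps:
J(G, Z) = G + Z*G**2 (J(G, Z) = G**2*Z + G = Z*G**2 + G = G + Z*G**2)
-9298 + J(50, 153) = -9298 + 50*(1 + 50*153) = -9298 + 50*(1 + 7650) = -9298 + 50*7651 = -9298 + 382550 = 373252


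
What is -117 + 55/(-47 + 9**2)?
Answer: -3923/34 ≈ -115.38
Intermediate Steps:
-117 + 55/(-47 + 9**2) = -117 + 55/(-47 + 81) = -117 + 55/34 = -3923/34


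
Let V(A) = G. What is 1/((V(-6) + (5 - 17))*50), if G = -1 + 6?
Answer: -1/350 ≈ -0.0028571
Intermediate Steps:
G = 5
V(A) = 5
1/((V(-6) + (5 - 17))*50) = 1/((5 + (5 - 17))*50) = 1/((5 - 12)*50) = 1/(-7*50) = 1/(-350) = -1/350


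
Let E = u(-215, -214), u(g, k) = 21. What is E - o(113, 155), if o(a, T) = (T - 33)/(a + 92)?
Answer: 4183/205 ≈ 20.405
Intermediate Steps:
o(a, T) = (-33 + T)/(92 + a)
E = 21
E - o(113, 155) = 21 - (-33 + 155)/(92 + 113) = 21 - 122/205 = 4183/205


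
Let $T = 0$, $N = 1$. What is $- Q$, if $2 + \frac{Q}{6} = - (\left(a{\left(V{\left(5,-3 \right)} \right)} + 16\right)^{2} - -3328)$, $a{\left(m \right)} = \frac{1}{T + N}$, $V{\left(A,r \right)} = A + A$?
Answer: $21714$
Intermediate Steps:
$V{\left(A,r \right)} = 2 A$
$a{\left(m \right)} = 1$ ($a{\left(m \right)} = \frac{1}{0 + 1} = 1^{-1} = 1$)
$Q = -21714$ ($Q = -12 + 6 \left(- (\left(1 + 16\right)^{2} - -3328)\right) = -12 + 6 \left(- (17^{2} + 3328)\right) = -12 + 6 \left(- (289 + 3328)\right) = -12 + 6 \left(\left(-1\right) 3617\right) = -12 + 6 \left(-3617\right) = -12 - 21702 = -21714$)
$- Q = \left(-1\right) \left(-21714\right) = 21714$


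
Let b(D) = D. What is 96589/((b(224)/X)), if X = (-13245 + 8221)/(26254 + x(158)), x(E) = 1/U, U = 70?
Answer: -151644730/1837781 ≈ -82.515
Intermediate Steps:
x(E) = 1/70
X = -351680/1837781 (X = (-13245 + 8221)/(26254 + 1/70) = -5024/1837781/70 = -5024*70/1837781 = -351680/1837781 ≈ -0.19136)
96589/((b(224)/X)) = 96589/((224/(-351680/1837781))) = 96589/((224*(-1837781/351680))) = 96589/(-1837781/1570) = 96589*(-1570/1837781) = -151644730/1837781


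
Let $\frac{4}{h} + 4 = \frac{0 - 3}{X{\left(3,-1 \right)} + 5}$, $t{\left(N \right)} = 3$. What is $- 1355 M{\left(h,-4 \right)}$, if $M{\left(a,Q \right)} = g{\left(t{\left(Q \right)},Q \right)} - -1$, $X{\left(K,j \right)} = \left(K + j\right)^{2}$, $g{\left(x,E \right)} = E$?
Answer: $4065$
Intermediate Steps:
$h = - \frac{12}{13}$ ($h = \frac{4}{-4 + \frac{0 - 3}{\left(3 - 1\right)^{2} + 5}} = \frac{4}{-4 - \frac{3}{2^{2} + 5}} = \frac{4}{-4 - \frac{3}{4 + 5}} = \frac{4}{-4 - \frac{3}{9}} = \frac{4}{-4 - \frac{1}{3}} = \frac{4}{- \frac{13}{3}} = 4 \left(- \frac{3}{13}\right) = - \frac{12}{13} \approx -0.92308$)
$M{\left(a,Q \right)} = 1 + Q$ ($M{\left(a,Q \right)} = Q - -1 = Q + 1 = 1 + Q$)
$- 1355 M{\left(h,-4 \right)} = - 1355 \left(1 - 4\right) = \left(-1355\right) \left(-3\right) = 4065$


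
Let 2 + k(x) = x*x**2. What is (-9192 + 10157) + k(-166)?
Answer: -4573333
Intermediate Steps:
k(x) = -2 + x**3 (k(x) = -2 + x*x**2 = -2 + x**3)
(-9192 + 10157) + k(-166) = (-9192 + 10157) + (-2 + (-166)**3) = 965 + (-2 - 4574296) = 965 - 4574298 = -4573333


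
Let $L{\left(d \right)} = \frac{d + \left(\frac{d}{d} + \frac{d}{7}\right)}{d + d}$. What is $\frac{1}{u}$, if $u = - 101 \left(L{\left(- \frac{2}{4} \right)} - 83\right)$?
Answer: $\frac{7}{58984} \approx 0.00011868$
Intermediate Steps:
$L{\left(d \right)} = \frac{1 + \frac{8 d}{7}}{2 d}$ ($L{\left(d \right)} = \frac{d + \left(1 + d \frac{1}{7}\right)}{2 d} = \left(d + \left(1 + \frac{d}{7}\right)\right) \frac{1}{2 d} = \left(1 + \frac{8 d}{7}\right) \frac{1}{2 d} = \frac{1 + \frac{8 d}{7}}{2 d}$)
$u = \frac{58984}{7}$ ($u = - 101 \left(\frac{7 + 8 \left(- \frac{2}{4}\right)}{14 \left(- \frac{2}{4}\right)} - 83\right) = - 101 \left(\frac{7 + 8 \left(\left(-2\right) \frac{1}{4}\right)}{14 \left(\left(-2\right) \frac{1}{4}\right)} - 83\right) = - 101 \left(\frac{7 + 8 \left(- \frac{1}{2}\right)}{14 \left(- \frac{1}{2}\right)} - 83\right) = - 101 \left(\frac{1}{14} \left(-2\right) \left(7 - 4\right) - 83\right) = - 101 \left(\frac{1}{14} \left(-2\right) 3 - 83\right) = - 101 \left(- \frac{3}{7} - 83\right) = \left(-101\right) \left(- \frac{584}{7}\right) = \frac{58984}{7} \approx 8426.3$)
$\frac{1}{u} = \frac{1}{\frac{58984}{7}} = \frac{7}{58984}$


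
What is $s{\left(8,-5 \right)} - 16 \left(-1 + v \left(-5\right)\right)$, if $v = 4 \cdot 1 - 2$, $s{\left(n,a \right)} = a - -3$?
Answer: $174$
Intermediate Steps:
$s{\left(n,a \right)} = 3 + a$ ($s{\left(n,a \right)} = a + 3 = 3 + a$)
$v = 2$ ($v = 4 - 2 = 2$)
$s{\left(8,-5 \right)} - 16 \left(-1 + v \left(-5\right)\right) = \left(3 - 5\right) - 16 \left(-1 + 2 \left(-5\right)\right) = -2 - 16 \left(-1 - 10\right) = -2 - -176 = -2 + 176 = 174$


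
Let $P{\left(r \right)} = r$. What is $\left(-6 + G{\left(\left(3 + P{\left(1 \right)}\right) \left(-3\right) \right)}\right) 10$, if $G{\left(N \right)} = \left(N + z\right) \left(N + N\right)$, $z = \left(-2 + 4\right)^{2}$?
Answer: $1860$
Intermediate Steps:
$z = 4$ ($z = 2^{2} = 4$)
$G{\left(N \right)} = 2 N \left(4 + N\right)$ ($G{\left(N \right)} = \left(N + 4\right) \left(N + N\right) = \left(4 + N\right) 2 N = 2 N \left(4 + N\right)$)
$\left(-6 + G{\left(\left(3 + P{\left(1 \right)}\right) \left(-3\right) \right)}\right) 10 = \left(-6 + 2 \left(3 + 1\right) \left(-3\right) \left(4 + \left(3 + 1\right) \left(-3\right)\right)\right) 10 = \left(-6 + 2 \cdot 4 \left(-3\right) \left(4 + 4 \left(-3\right)\right)\right) 10 = \left(-6 + 2 \left(-12\right) \left(4 - 12\right)\right) 10 = \left(-6 + 2 \left(-12\right) \left(-8\right)\right) 10 = \left(-6 + 192\right) 10 = 186 \cdot 10 = 1860$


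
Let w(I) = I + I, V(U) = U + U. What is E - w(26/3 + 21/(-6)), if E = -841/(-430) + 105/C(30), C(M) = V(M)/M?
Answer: 28459/645 ≈ 44.122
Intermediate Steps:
V(U) = 2*U
C(M) = 2 (C(M) = (2*M)/M = 2)
w(I) = 2*I
E = 11708/215 (E = -841/(-430) + 105/2 = -841*(-1/430) + 105*(½) = 841/430 + 105/2 = 11708/215 ≈ 54.456)
E - w(26/3 + 21/(-6)) = 11708/215 - 2*(26/3 + 21/(-6)) = 11708/215 - 2*(26*(⅓) + 21*(-⅙)) = 11708/215 - 2*(26/3 - 7/2) = 11708/215 - 2*31/6 = 11708/215 - 1*31/3 = 11708/215 - 31/3 = 28459/645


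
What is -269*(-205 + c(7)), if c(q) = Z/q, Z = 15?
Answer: 381980/7 ≈ 54569.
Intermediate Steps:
c(q) = 15/q
-269*(-205 + c(7)) = -269*(-205 + 15/7) = -269*(-1420/7) = 381980/7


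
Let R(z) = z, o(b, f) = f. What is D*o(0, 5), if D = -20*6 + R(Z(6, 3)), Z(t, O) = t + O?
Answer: -555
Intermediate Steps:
Z(t, O) = O + t
D = -111 (D = -20*6 + (3 + 6) = -120 + 9 = -111)
D*o(0, 5) = -111*5 = -555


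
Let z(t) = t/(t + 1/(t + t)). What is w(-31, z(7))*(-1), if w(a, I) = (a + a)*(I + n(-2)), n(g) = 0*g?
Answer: 6076/99 ≈ 61.374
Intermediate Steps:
n(g) = 0
z(t) = t/(t + 1/(2*t))
w(a, I) = 2*I*a (w(a, I) = (a + a)*(I + 0) = (2*a)*I = 2*I*a)
w(-31, z(7))*(-1) = (2*(2*7²/(1 + 2*7²))*(-31))*(-1) = (2*(2*49/(1 + 2*49))*(-31))*(-1) = (2*(2*49/(1 + 98))*(-31))*(-1) = (2*(2*49/99)*(-31))*(-1) = (2*(2*49*(1/99))*(-31))*(-1) = (2*(98/99)*(-31))*(-1) = -6076/99*(-1) = 6076/99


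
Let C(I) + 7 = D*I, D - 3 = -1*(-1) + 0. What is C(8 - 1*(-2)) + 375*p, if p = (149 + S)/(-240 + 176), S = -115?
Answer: -5319/32 ≈ -166.22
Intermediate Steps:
D = 4 (D = 3 + (-1*(-1) + 0) = 3 + (1 + 0) = 3 + 1 = 4)
C(I) = -7 + 4*I
p = -17/32 (p = (149 - 115)/(-240 + 176) = 34/(-64) = 34*(-1/64) = -17/32 ≈ -0.53125)
C(8 - 1*(-2)) + 375*p = (-7 + 4*(8 - 1*(-2))) + 375*(-17/32) = (-7 + 4*(8 + 2)) - 6375/32 = (-7 + 4*10) - 6375/32 = (-7 + 40) - 6375/32 = 33 - 6375/32 = -5319/32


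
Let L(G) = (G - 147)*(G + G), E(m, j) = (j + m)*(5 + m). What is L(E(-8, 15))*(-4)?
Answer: -28224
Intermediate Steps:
E(m, j) = (5 + m)*(j + m)
L(G) = 2*G*(-147 + G) (L(G) = (-147 + G)*(2*G) = 2*G*(-147 + G))
L(E(-8, 15))*(-4) = (2*((-8)² + 5*15 + 5*(-8) + 15*(-8))*(-147 + ((-8)² + 5*15 + 5*(-8) + 15*(-8))))*(-4) = (2*(64 + 75 - 40 - 120)*(-147 + (64 + 75 - 40 - 120)))*(-4) = (2*(-21)*(-147 - 21))*(-4) = (2*(-21)*(-168))*(-4) = 7056*(-4) = -28224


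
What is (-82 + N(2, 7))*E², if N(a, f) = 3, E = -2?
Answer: -316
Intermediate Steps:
(-82 + N(2, 7))*E² = (-82 + 3)*(-2)² = -79*4 = -316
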